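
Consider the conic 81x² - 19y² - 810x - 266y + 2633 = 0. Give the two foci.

Collect terms: 81(x² - 10x) -19(y² + 14y) = -2633
81(x - 5)² -19(y + 7)² = -2633 + 2025 - 931 = -1539
Divide by -1539: (y + 7)²/81 - (x - 5)²/19 = 1
Hyperbola, center (5, -7), transverse axis vertical; a² = 81, b² = 19.
c² = a² + b² = 81 + 19 = 100, so c = 10.
Foci lie on the vertical axis through the center: (h, k ± c).

(5, -17) and (5, 3)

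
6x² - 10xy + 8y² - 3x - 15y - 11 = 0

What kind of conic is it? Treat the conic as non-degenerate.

ellipse

A = 6, B = -10, C = 8.
Discriminant B² − 4AC = (-10)² − 4·6·8 = -92.
B² − 4AC < 0 ⇒ ellipse.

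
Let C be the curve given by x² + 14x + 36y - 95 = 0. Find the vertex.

Only x is squared. Complete the square in x: (x + 7)² = -36(y - 4).
Vertex (-7, 4); 4p = -36 so p = -9. Opens down.

(-7, 4)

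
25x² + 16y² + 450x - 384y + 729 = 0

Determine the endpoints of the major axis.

(-9, -3) and (-9, 27)

Group: 25(x² + 18x) + 16(y² - 24y) = -729
Complete the square in x and y: 25(x + 9)² + 16(y - 12)² = -729 + 2025 + 2304 = 3600
Divide through by 3600 to get (x + 9)²/144 + (y - 12)²/225 = 1.
Ellipse, center (-9, 12), major axis vertical; a² = 225, b² = 144.
a = 15. Vertices at (h, k ± a).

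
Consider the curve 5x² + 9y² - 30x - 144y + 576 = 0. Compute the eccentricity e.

e = 2/3

Collect terms: 5(x² - 6x) + 9(y² - 16y) = -576
Completing the square gives 5(x - 3)² + 9(y - 8)² = -576 + 45 + 576 = 45.
Divide by 45: (x - 3)²/9 + (y - 8)²/5 = 1
Ellipse, center (3, 8), major axis horizontal; a² = 9, b² = 5.
c² = a² - b² = 4, so c = 2.
e = c/a = 2/3.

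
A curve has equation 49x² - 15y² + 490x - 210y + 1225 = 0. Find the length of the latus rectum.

49(x² + 10x) -15(y² + 14y) = -1225
Complete the square: 49(x + 5)² -15(y + 7)² = -1225 + 1225 - 735 = -735
Divide through by -735 to get (y + 7)²/49 - (x + 5)²/15 = 1.
Hyperbola, center (-5, -7), transverse axis vertical; a² = 49, b² = 15.
Latus rectum length = 2b²/a = 2·15/7 = 30/7.

30/7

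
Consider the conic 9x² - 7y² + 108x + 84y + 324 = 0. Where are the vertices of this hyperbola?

(-6, 0) and (-6, 12)

9(x² + 12x) -7(y² - 12y) = -324
Complete the square: 9(x + 6)² -7(y - 6)² = -324 + 324 - 252 = -252
Divide through by -252 to get (y - 6)²/36 - (x + 6)²/28 = 1.
Hyperbola, center (-6, 6), transverse axis vertical; a² = 36, b² = 28.
a = 6. Vertices at (h, k ± a).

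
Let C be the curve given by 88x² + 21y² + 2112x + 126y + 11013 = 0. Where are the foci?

(-12, -3 - √67) and (-12, -3 + √67)

Group the x- and y-terms: 88(x² + 24x) + 21(y² + 6y) = -11013
88(x + 12)² + 21(y + 3)² = -11013 + 12672 + 189 = 1848
Divide by 1848: (x + 12)²/21 + (y + 3)²/88 = 1
Ellipse, center (-12, -3), major axis vertical; a² = 88, b² = 21.
c² = a² - b² = 88 - 21 = 67, so c = √67.
Foci lie on the vertical axis through the center: (h, k ± c).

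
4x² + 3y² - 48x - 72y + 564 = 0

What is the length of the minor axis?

Group: 4(x² - 12x) + 3(y² - 24y) = -564
Complete the square in x and y: 4(x - 6)² + 3(y - 12)² = -564 + 144 + 432 = 12
Divide through by 12 to get (x - 6)²/3 + (y - 12)²/4 = 1.
Ellipse, center (6, 12), major axis vertical; a² = 4, b² = 3.
b² = 3 so b = √3; the minor axis has length 2b = 2√3.

2√3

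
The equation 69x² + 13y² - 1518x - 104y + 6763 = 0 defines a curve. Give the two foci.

Group the x- and y-terms: 69(x² - 22x) + 13(y² - 8y) = -6763
69(x - 11)² + 13(y - 4)² = -6763 + 8349 + 208 = 1794
Dividing both sides by 1794: (x - 11)²/26 + (y - 4)²/138 = 1
Ellipse, center (11, 4), major axis vertical; a² = 138, b² = 26.
c² = a² - b² = 138 - 26 = 112, so c = 4√7.
Foci lie on the vertical axis through the center: (h, k ± c).

(11, 4 - 4√7) and (11, 4 + 4√7)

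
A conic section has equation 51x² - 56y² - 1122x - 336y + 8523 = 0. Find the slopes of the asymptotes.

√714/28 and -√714/28

Group: 51(x² - 22x) -56(y² + 6y) = -8523
Complete the square: 51(x - 11)² -56(y + 3)² = -8523 + 6171 - 504 = -2856
Divide by -2856: (y + 3)²/51 - (x - 11)²/56 = 1
Hyperbola, center (11, -3), transverse axis vertical; a² = 51, b² = 56.
For a vertical hyperbola the asymptotes have slope ±a/b.
Here that is ±√51/2√14 = ±√714/28.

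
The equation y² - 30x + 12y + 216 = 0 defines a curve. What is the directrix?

Only y is squared. Complete the square in y: (y + 6)² = 30(x - 6).
Vertex (6, -6); 4p = 30 so p = 15/2. Opens right.
Directrix is the vertical line x = h − p = 6 − (15/2) = -3/2.

x = -3/2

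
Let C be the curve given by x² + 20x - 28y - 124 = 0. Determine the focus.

Only x is squared. Complete the square in x: (x + 10)² = 28(y + 8).
Vertex (-10, -8); 4p = 28 so p = 7. Opens up.
Focus is p units from the vertex along the axis: (h, k + p).

(-10, -1)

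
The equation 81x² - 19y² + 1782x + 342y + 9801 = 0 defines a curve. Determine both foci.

(-11, -1) and (-11, 19)

Collect terms: 81(x² + 22x) -19(y² - 18y) = -9801
81(x + 11)² -19(y - 9)² = -9801 + 9801 - 1539 = -1539
Dividing both sides by -1539: (y - 9)²/81 - (x + 11)²/19 = 1
Hyperbola, center (-11, 9), transverse axis vertical; a² = 81, b² = 19.
c² = a² + b² = 81 + 19 = 100, so c = 10.
Foci lie on the vertical axis through the center: (h, k ± c).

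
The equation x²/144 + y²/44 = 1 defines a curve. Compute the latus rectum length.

Center (0, 0). The larger denominator 144 sits under the x-term, so the major axis is horizontal; a² = 144, b² = 44.
Latus rectum length = 2b²/a = 2·44/12 = 22/3.

22/3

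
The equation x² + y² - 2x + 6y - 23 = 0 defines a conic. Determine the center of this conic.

(1, -3)

Group the x- and y-terms: (x² - 2x) + (y² + 6y) = 23
(x - 1)² + (y + 3)² = 23 + 1 + 9 = 33
So (x - 1)² + (y + 3)² = 33.
Circle centered at (1, -3) with r² = 33.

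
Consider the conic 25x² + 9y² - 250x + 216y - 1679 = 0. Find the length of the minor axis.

25(x² - 10x) + 9(y² + 24y) = 1679
25(x - 5)² + 9(y + 12)² = 1679 + 625 + 1296 = 3600
Divide by 3600: (x - 5)²/144 + (y + 12)²/400 = 1
Ellipse, center (5, -12), major axis vertical; a² = 400, b² = 144.
b² = 144 so b = 12; the minor axis has length 2b = 24.

24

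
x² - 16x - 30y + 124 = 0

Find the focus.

Only x is squared. Complete the square in x: (x - 8)² = 30(y - 2).
Vertex (8, 2); 4p = 30 so p = 15/2. Opens up.
Focus is p units from the vertex along the axis: (h, k + p).

(8, 19/2)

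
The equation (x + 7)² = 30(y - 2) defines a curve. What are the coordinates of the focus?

Vertex (-7, 2); 4p = 30 so p = 15/2. Opens up.
Focus is p units from the vertex along the axis: (h, k + p).

(-7, 19/2)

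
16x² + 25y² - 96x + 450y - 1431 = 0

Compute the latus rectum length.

96/5

Group the x- and y-terms: 16(x² - 6x) + 25(y² + 18y) = 1431
16(x - 3)² + 25(y + 9)² = 1431 + 144 + 2025 = 3600
Dividing both sides by 3600: (x - 3)²/225 + (y + 9)²/144 = 1
Ellipse, center (3, -9), major axis horizontal; a² = 225, b² = 144.
Latus rectum length = 2b²/a = 2·144/15 = 96/5.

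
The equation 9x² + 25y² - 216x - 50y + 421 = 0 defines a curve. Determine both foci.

Group: 9(x² - 24x) + 25(y² - 2y) = -421
Completing the square gives 9(x - 12)² + 25(y - 1)² = -421 + 1296 + 25 = 900.
Divide through by 900 to get (x - 12)²/100 + (y - 1)²/36 = 1.
Ellipse, center (12, 1), major axis horizontal; a² = 100, b² = 36.
c² = a² - b² = 100 - 36 = 64, so c = 8.
Foci lie on the horizontal axis through the center: (h ± c, k).

(4, 1) and (20, 1)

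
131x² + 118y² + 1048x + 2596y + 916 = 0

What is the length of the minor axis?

2√118

Group the x- and y-terms: 131(x² + 8x) + 118(y² + 22y) = -916
Complete the square: 131(x + 4)² + 118(y + 11)² = -916 + 2096 + 14278 = 15458
Divide through by 15458 to get (x + 4)²/118 + (y + 11)²/131 = 1.
Ellipse, center (-4, -11), major axis vertical; a² = 131, b² = 118.
b² = 118 so b = √118; the minor axis has length 2b = 2√118.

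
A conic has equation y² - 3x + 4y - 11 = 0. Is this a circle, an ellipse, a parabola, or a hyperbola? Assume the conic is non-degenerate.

No xy term. Coefficients of x² and y² are A = 0, C = 1.
Exactly one squared variable ⇒ parabola.

parabola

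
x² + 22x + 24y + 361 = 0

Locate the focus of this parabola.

Only x is squared. Complete the square in x: (x + 11)² = -24(y + 10).
Vertex (-11, -10); 4p = -24 so p = -6. Opens down.
Focus is p units from the vertex along the axis: (h, k + p).

(-11, -16)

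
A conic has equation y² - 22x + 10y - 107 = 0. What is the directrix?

Only y is squared. Complete the square in y: (y + 5)² = 22(x + 6).
Vertex (-6, -5); 4p = 22 so p = 11/2. Opens right.
Directrix is the vertical line x = h − p = -6 − (11/2) = -23/2.

x = -23/2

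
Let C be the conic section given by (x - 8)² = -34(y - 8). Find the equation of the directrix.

y = 33/2

Vertex (8, 8); 4p = -34 so p = -17/2. Opens down.
Directrix is the horizontal line y = k − p = 8 − (-17/2) = 33/2.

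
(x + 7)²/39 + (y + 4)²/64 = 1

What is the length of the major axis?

Center (-7, -4). The larger denominator 64 sits under the y-term, so the major axis is vertical; a² = 64, b² = 39.
a² = 64 so a = 8; the major axis has length 2a = 16.

16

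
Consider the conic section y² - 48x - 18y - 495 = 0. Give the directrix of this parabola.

x = -24

Only y is squared. Complete the square in y: (y - 9)² = 48(x + 12).
Vertex (-12, 9); 4p = 48 so p = 12. Opens right.
Directrix is the vertical line x = h − p = -12 − (12) = -24.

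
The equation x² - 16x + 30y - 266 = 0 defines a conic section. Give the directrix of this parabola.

y = 37/2

Only x is squared. Complete the square in x: (x - 8)² = -30(y - 11).
Vertex (8, 11); 4p = -30 so p = -15/2. Opens down.
Directrix is the horizontal line y = k − p = 11 − (-15/2) = 37/2.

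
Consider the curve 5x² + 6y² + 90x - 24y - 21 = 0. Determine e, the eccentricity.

e = √6/6

Group the x- and y-terms: 5(x² + 18x) + 6(y² - 4y) = 21
Complete the square in x and y: 5(x + 9)² + 6(y - 2)² = 21 + 405 + 24 = 450
Dividing both sides by 450: (x + 9)²/90 + (y - 2)²/75 = 1
Ellipse, center (-9, 2), major axis horizontal; a² = 90, b² = 75.
c² = a² - b² = 15, so c = √15.
e = c/a = √15/3√10 = √6/6.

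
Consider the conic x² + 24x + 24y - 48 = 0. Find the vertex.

Only x is squared. Complete the square in x: (x + 12)² = -24(y - 8).
Vertex (-12, 8); 4p = -24 so p = -6. Opens down.

(-12, 8)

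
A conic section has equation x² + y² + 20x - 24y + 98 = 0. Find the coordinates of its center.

(-10, 12)

Collect terms: (x² + 20x) + (y² - 24y) = -98
Completing the square gives (x + 10)² + (y - 12)² = -98 + 100 + 144 = 146.
So (x + 10)² + (y - 12)² = 146.
Circle centered at (-10, 12) with r² = 146.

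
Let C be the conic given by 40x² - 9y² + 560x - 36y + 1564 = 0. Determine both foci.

(-14, -2) and (0, -2)

Group the x- and y-terms: 40(x² + 14x) -9(y² + 4y) = -1564
40(x + 7)² -9(y + 2)² = -1564 + 1960 - 36 = 360
Divide through by 360 to get (x + 7)²/9 - (y + 2)²/40 = 1.
Hyperbola, center (-7, -2), transverse axis horizontal; a² = 9, b² = 40.
c² = a² + b² = 9 + 40 = 49, so c = 7.
Foci lie on the horizontal axis through the center: (h ± c, k).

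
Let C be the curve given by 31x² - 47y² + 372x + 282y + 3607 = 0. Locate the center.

(-6, 3)

Rearranging, 31(x² + 12x) -47(y² - 6y) = -3607.
Completing the square gives 31(x + 6)² -47(y - 3)² = -3607 + 1116 - 423 = -2914.
Dividing both sides by -2914: (y - 3)²/62 - (x + 6)²/94 = 1
Hyperbola with center (-6, 3).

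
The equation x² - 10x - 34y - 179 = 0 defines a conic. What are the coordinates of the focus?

(5, 5/2)

Only x is squared. Complete the square in x: (x - 5)² = 34(y + 6).
Vertex (5, -6); 4p = 34 so p = 17/2. Opens up.
Focus is p units from the vertex along the axis: (h, k + p).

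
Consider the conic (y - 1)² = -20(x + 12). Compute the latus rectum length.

20

Vertex (-12, 1); 4p = -20 so p = -5. Opens left.
Latus rectum length = |4p| = 20.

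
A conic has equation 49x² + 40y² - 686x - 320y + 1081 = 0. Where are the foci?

Group: 49(x² - 14x) + 40(y² - 8y) = -1081
49(x - 7)² + 40(y - 4)² = -1081 + 2401 + 640 = 1960
Divide by 1960: (x - 7)²/40 + (y - 4)²/49 = 1
Ellipse, center (7, 4), major axis vertical; a² = 49, b² = 40.
c² = a² - b² = 49 - 40 = 9, so c = 3.
Foci lie on the vertical axis through the center: (h, k ± c).

(7, 1) and (7, 7)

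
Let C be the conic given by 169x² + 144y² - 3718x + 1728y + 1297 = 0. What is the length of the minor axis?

Group the x- and y-terms: 169(x² - 22x) + 144(y² + 12y) = -1297
169(x - 11)² + 144(y + 6)² = -1297 + 20449 + 5184 = 24336
Dividing both sides by 24336: (x - 11)²/144 + (y + 6)²/169 = 1
Ellipse, center (11, -6), major axis vertical; a² = 169, b² = 144.
b² = 144 so b = 12; the minor axis has length 2b = 24.

24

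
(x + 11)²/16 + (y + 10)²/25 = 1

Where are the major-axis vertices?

Center (-11, -10). The larger denominator 25 sits under the y-term, so the major axis is vertical; a² = 25, b² = 16.
a = 5. Vertices at (h, k ± a).

(-11, -15) and (-11, -5)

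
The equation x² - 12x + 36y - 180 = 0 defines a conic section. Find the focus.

(6, -3)

Only x is squared. Complete the square in x: (x - 6)² = -36(y - 6).
Vertex (6, 6); 4p = -36 so p = -9. Opens down.
Focus is p units from the vertex along the axis: (h, k + p).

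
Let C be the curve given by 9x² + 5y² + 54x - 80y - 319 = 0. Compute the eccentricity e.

Rearranging, 9(x² + 6x) + 5(y² - 16y) = 319.
Complete the square: 9(x + 3)² + 5(y - 8)² = 319 + 81 + 320 = 720
Divide through by 720 to get (x + 3)²/80 + (y - 8)²/144 = 1.
Ellipse, center (-3, 8), major axis vertical; a² = 144, b² = 80.
c² = a² - b² = 64, so c = 8.
e = c/a = 8/12 = 2/3.

e = 2/3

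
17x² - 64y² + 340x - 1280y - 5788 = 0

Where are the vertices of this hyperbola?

(-18, -10) and (-2, -10)

Group: 17(x² + 20x) -64(y² + 20y) = 5788
Complete the square in x and y: 17(x + 10)² -64(y + 10)² = 5788 + 1700 - 6400 = 1088
Dividing both sides by 1088: (x + 10)²/64 - (y + 10)²/17 = 1
Hyperbola, center (-10, -10), transverse axis horizontal; a² = 64, b² = 17.
a = 8. Vertices at (h ± a, k).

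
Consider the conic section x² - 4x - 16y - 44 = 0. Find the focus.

(2, 1)

Only x is squared. Complete the square in x: (x - 2)² = 16(y + 3).
Vertex (2, -3); 4p = 16 so p = 4. Opens up.
Focus is p units from the vertex along the axis: (h, k + p).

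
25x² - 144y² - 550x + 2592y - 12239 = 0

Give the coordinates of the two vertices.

25(x² - 22x) -144(y² - 18y) = 12239
Complete the square: 25(x - 11)² -144(y - 9)² = 12239 + 3025 - 11664 = 3600
Divide by 3600: (x - 11)²/144 - (y - 9)²/25 = 1
Hyperbola, center (11, 9), transverse axis horizontal; a² = 144, b² = 25.
a = 12. Vertices at (h ± a, k).

(-1, 9) and (23, 9)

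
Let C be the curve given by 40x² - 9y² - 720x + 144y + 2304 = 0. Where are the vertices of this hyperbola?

(6, 8) and (12, 8)

40(x² - 18x) -9(y² - 16y) = -2304
40(x - 9)² -9(y - 8)² = -2304 + 3240 - 576 = 360
Divide through by 360 to get (x - 9)²/9 - (y - 8)²/40 = 1.
Hyperbola, center (9, 8), transverse axis horizontal; a² = 9, b² = 40.
a = 3. Vertices at (h ± a, k).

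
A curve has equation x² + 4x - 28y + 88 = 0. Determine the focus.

(-2, 10)

Only x is squared. Complete the square in x: (x + 2)² = 28(y - 3).
Vertex (-2, 3); 4p = 28 so p = 7. Opens up.
Focus is p units from the vertex along the axis: (h, k + p).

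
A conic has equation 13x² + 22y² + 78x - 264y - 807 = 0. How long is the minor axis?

Collect terms: 13(x² + 6x) + 22(y² - 12y) = 807
Completing the square gives 13(x + 3)² + 22(y - 6)² = 807 + 117 + 792 = 1716.
Divide through by 1716 to get (x + 3)²/132 + (y - 6)²/78 = 1.
Ellipse, center (-3, 6), major axis horizontal; a² = 132, b² = 78.
b² = 78 so b = √78; the minor axis has length 2b = 2√78.

2√78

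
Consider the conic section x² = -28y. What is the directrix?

y = 7

Vertex (0, 0); 4p = -28 so p = -7. Opens down.
Directrix is the horizontal line y = k − p = 0 − (-7) = 7.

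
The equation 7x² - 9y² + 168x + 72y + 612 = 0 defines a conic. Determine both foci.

(-20, 4) and (-4, 4)

Group: 7(x² + 24x) -9(y² - 8y) = -612
Complete the square: 7(x + 12)² -9(y - 4)² = -612 + 1008 - 144 = 252
Divide through by 252 to get (x + 12)²/36 - (y - 4)²/28 = 1.
Hyperbola, center (-12, 4), transverse axis horizontal; a² = 36, b² = 28.
c² = a² + b² = 36 + 28 = 64, so c = 8.
Foci lie on the horizontal axis through the center: (h ± c, k).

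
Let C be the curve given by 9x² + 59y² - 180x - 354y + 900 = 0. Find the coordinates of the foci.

Rearranging, 9(x² - 20x) + 59(y² - 6y) = -900.
9(x - 10)² + 59(y - 3)² = -900 + 900 + 531 = 531
Divide by 531: (x - 10)²/59 + (y - 3)²/9 = 1
Ellipse, center (10, 3), major axis horizontal; a² = 59, b² = 9.
c² = a² - b² = 59 - 9 = 50, so c = 5√2.
Foci lie on the horizontal axis through the center: (h ± c, k).

(10 - 5√2, 3) and (10 + 5√2, 3)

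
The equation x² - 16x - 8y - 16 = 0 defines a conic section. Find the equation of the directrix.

Only x is squared. Complete the square in x: (x - 8)² = 8(y + 10).
Vertex (8, -10); 4p = 8 so p = 2. Opens up.
Directrix is the horizontal line y = k − p = -10 − (2) = -12.

y = -12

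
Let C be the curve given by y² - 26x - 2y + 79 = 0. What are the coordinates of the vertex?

Only y is squared. Complete the square in y: (y - 1)² = 26(x - 3).
Vertex (3, 1); 4p = 26 so p = 13/2. Opens right.

(3, 1)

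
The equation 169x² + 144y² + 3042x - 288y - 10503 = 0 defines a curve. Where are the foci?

(-9, -4) and (-9, 6)

Collect terms: 169(x² + 18x) + 144(y² - 2y) = 10503
Complete the square: 169(x + 9)² + 144(y - 1)² = 10503 + 13689 + 144 = 24336
Divide through by 24336 to get (x + 9)²/144 + (y - 1)²/169 = 1.
Ellipse, center (-9, 1), major axis vertical; a² = 169, b² = 144.
c² = a² - b² = 169 - 144 = 25, so c = 5.
Foci lie on the vertical axis through the center: (h, k ± c).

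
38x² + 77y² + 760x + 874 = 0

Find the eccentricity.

Collect terms: 38(x² + 20x) + 77y² = -874
Completing the square gives 38(x + 10)² + 77y² = -874 + 3800 + 0 = 2926.
Divide by 2926: (x + 10)²/77 + y²/38 = 1
Ellipse, center (-10, 0), major axis horizontal; a² = 77, b² = 38.
c² = a² - b² = 39, so c = √39.
e = c/a = √39/√77 = √3003/77.

e = √3003/77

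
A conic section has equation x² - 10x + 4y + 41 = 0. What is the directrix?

y = -3

Only x is squared. Complete the square in x: (x - 5)² = -4(y + 4).
Vertex (5, -4); 4p = -4 so p = -1. Opens down.
Directrix is the horizontal line y = k − p = -4 − (-1) = -3.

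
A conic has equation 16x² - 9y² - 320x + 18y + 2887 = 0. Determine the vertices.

(10, -11) and (10, 13)

Rearranging, 16(x² - 20x) -9(y² - 2y) = -2887.
Completing the square gives 16(x - 10)² -9(y - 1)² = -2887 + 1600 - 9 = -1296.
Divide by -1296: (y - 1)²/144 - (x - 10)²/81 = 1
Hyperbola, center (10, 1), transverse axis vertical; a² = 144, b² = 81.
a = 12. Vertices at (h, k ± a).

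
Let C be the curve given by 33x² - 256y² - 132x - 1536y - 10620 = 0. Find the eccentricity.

Group: 33(x² - 4x) -256(y² + 6y) = 10620
Completing the square gives 33(x - 2)² -256(y + 3)² = 10620 + 132 - 2304 = 8448.
Divide through by 8448 to get (x - 2)²/256 - (y + 3)²/33 = 1.
Hyperbola, center (2, -3), transverse axis horizontal; a² = 256, b² = 33.
c² = a² + b² = 289, so c = 17.
e = c/a = 17/16.

e = 17/16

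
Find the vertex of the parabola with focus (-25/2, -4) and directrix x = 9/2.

The vertex is the midpoint between the focus and the directrix along the axis of symmetry.
Axis is horizontal (directrix is vertical). Vertex x-coordinate = (-25/2 + 9/2)/2 = -4; y-coordinate = -4.

(-4, -4)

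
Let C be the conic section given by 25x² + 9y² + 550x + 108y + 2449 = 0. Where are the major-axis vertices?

(-11, -16) and (-11, 4)

Collect terms: 25(x² + 22x) + 9(y² + 12y) = -2449
Complete the square in x and y: 25(x + 11)² + 9(y + 6)² = -2449 + 3025 + 324 = 900
Divide by 900: (x + 11)²/36 + (y + 6)²/100 = 1
Ellipse, center (-11, -6), major axis vertical; a² = 100, b² = 36.
a = 10. Vertices at (h, k ± a).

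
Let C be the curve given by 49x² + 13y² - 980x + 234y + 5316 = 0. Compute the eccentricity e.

Group: 49(x² - 20x) + 13(y² + 18y) = -5316
Complete the square in x and y: 49(x - 10)² + 13(y + 9)² = -5316 + 4900 + 1053 = 637
Divide by 637: (x - 10)²/13 + (y + 9)²/49 = 1
Ellipse, center (10, -9), major axis vertical; a² = 49, b² = 13.
c² = a² - b² = 36, so c = 6.
e = c/a = 6/7.

e = 6/7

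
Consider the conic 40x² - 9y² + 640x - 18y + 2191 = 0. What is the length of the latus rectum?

80/3

Rearranging, 40(x² + 16x) -9(y² + 2y) = -2191.
Completing the square gives 40(x + 8)² -9(y + 1)² = -2191 + 2560 - 9 = 360.
Divide through by 360 to get (x + 8)²/9 - (y + 1)²/40 = 1.
Hyperbola, center (-8, -1), transverse axis horizontal; a² = 9, b² = 40.
Latus rectum length = 2b²/a = 2·40/3 = 80/3.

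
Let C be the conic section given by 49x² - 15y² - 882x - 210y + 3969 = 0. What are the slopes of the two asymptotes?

Group the x- and y-terms: 49(x² - 18x) -15(y² + 14y) = -3969
Complete the square: 49(x - 9)² -15(y + 7)² = -3969 + 3969 - 735 = -735
Divide through by -735 to get (y + 7)²/49 - (x - 9)²/15 = 1.
Hyperbola, center (9, -7), transverse axis vertical; a² = 49, b² = 15.
For a vertical hyperbola the asymptotes have slope ±a/b.
Here that is ±7/√15 = ±7√15/15.

7√15/15 and -7√15/15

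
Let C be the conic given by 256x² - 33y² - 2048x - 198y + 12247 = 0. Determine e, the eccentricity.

e = 17/16

Rearranging, 256(x² - 8x) -33(y² + 6y) = -12247.
Complete the square in x and y: 256(x - 4)² -33(y + 3)² = -12247 + 4096 - 297 = -8448
Divide by -8448: (y + 3)²/256 - (x - 4)²/33 = 1
Hyperbola, center (4, -3), transverse axis vertical; a² = 256, b² = 33.
c² = a² + b² = 289, so c = 17.
e = c/a = 17/16.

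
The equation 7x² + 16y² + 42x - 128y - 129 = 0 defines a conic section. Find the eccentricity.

e = 3/4

Group: 7(x² + 6x) + 16(y² - 8y) = 129
Completing the square gives 7(x + 3)² + 16(y - 4)² = 129 + 63 + 256 = 448.
Divide through by 448 to get (x + 3)²/64 + (y - 4)²/28 = 1.
Ellipse, center (-3, 4), major axis horizontal; a² = 64, b² = 28.
c² = a² - b² = 36, so c = 6.
e = c/a = 6/8 = 3/4.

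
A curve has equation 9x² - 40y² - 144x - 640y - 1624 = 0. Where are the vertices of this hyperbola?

Group the x- and y-terms: 9(x² - 16x) -40(y² + 16y) = 1624
Complete the square: 9(x - 8)² -40(y + 8)² = 1624 + 576 - 2560 = -360
Divide through by -360 to get (y + 8)²/9 - (x - 8)²/40 = 1.
Hyperbola, center (8, -8), transverse axis vertical; a² = 9, b² = 40.
a = 3. Vertices at (h, k ± a).

(8, -11) and (8, -5)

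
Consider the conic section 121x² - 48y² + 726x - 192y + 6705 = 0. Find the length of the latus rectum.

Collect terms: 121(x² + 6x) -48(y² + 4y) = -6705
121(x + 3)² -48(y + 2)² = -6705 + 1089 - 192 = -5808
Dividing both sides by -5808: (y + 2)²/121 - (x + 3)²/48 = 1
Hyperbola, center (-3, -2), transverse axis vertical; a² = 121, b² = 48.
Latus rectum length = 2b²/a = 2·48/11 = 96/11.

96/11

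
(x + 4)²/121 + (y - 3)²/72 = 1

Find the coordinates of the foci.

(-11, 3) and (3, 3)

Center (-4, 3). The larger denominator 121 sits under the x-term, so the major axis is horizontal; a² = 121, b² = 72.
c² = a² - b² = 121 - 72 = 49, so c = 7.
Foci lie on the horizontal axis through the center: (h ± c, k).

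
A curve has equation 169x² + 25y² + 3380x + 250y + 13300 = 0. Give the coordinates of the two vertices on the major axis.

Group: 169(x² + 20x) + 25(y² + 10y) = -13300
Completing the square gives 169(x + 10)² + 25(y + 5)² = -13300 + 16900 + 625 = 4225.
Divide through by 4225 to get (x + 10)²/25 + (y + 5)²/169 = 1.
Ellipse, center (-10, -5), major axis vertical; a² = 169, b² = 25.
a = 13. Vertices at (h, k ± a).

(-10, -18) and (-10, 8)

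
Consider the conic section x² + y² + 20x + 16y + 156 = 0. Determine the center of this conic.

(-10, -8)

Group the x- and y-terms: (x² + 20x) + (y² + 16y) = -156
Complete the square in x and y: (x + 10)² + (y + 8)² = -156 + 100 + 64 = 8
So (x + 10)² + (y + 8)² = 8.
Circle centered at (-10, -8) with r² = 8.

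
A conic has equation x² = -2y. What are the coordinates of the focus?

Vertex (0, 0); 4p = -2 so p = -1/2. Opens down.
Focus is p units from the vertex along the axis: (h, k + p).

(0, -1/2)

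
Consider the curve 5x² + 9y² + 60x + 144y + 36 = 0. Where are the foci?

5(x² + 12x) + 9(y² + 16y) = -36
5(x + 6)² + 9(y + 8)² = -36 + 180 + 576 = 720
Dividing both sides by 720: (x + 6)²/144 + (y + 8)²/80 = 1
Ellipse, center (-6, -8), major axis horizontal; a² = 144, b² = 80.
c² = a² - b² = 144 - 80 = 64, so c = 8.
Foci lie on the horizontal axis through the center: (h ± c, k).

(-14, -8) and (2, -8)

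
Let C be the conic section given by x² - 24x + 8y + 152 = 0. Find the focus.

Only x is squared. Complete the square in x: (x - 12)² = -8(y + 1).
Vertex (12, -1); 4p = -8 so p = -2. Opens down.
Focus is p units from the vertex along the axis: (h, k + p).

(12, -3)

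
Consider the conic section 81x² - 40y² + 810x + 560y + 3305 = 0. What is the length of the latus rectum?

80/9

Group: 81(x² + 10x) -40(y² - 14y) = -3305
Completing the square gives 81(x + 5)² -40(y - 7)² = -3305 + 2025 - 1960 = -3240.
Divide through by -3240 to get (y - 7)²/81 - (x + 5)²/40 = 1.
Hyperbola, center (-5, 7), transverse axis vertical; a² = 81, b² = 40.
Latus rectum length = 2b²/a = 2·40/9 = 80/9.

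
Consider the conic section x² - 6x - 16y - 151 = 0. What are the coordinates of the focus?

(3, -6)

Only x is squared. Complete the square in x: (x - 3)² = 16(y + 10).
Vertex (3, -10); 4p = 16 so p = 4. Opens up.
Focus is p units from the vertex along the axis: (h, k + p).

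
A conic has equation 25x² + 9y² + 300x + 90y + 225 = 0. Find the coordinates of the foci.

(-6, -13) and (-6, 3)

Group the x- and y-terms: 25(x² + 12x) + 9(y² + 10y) = -225
25(x + 6)² + 9(y + 5)² = -225 + 900 + 225 = 900
Divide by 900: (x + 6)²/36 + (y + 5)²/100 = 1
Ellipse, center (-6, -5), major axis vertical; a² = 100, b² = 36.
c² = a² - b² = 100 - 36 = 64, so c = 8.
Foci lie on the vertical axis through the center: (h, k ± c).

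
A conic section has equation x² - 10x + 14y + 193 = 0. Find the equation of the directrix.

y = -17/2

Only x is squared. Complete the square in x: (x - 5)² = -14(y + 12).
Vertex (5, -12); 4p = -14 so p = -7/2. Opens down.
Directrix is the horizontal line y = k − p = -12 − (-7/2) = -17/2.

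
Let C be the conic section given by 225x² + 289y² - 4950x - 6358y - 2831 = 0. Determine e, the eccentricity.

Rearranging, 225(x² - 22x) + 289(y² - 22y) = 2831.
Complete the square: 225(x - 11)² + 289(y - 11)² = 2831 + 27225 + 34969 = 65025
Divide through by 65025 to get (x - 11)²/289 + (y - 11)²/225 = 1.
Ellipse, center (11, 11), major axis horizontal; a² = 289, b² = 225.
c² = a² - b² = 64, so c = 8.
e = c/a = 8/17.

e = 8/17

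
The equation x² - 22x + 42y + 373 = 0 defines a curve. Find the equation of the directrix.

Only x is squared. Complete the square in x: (x - 11)² = -42(y + 6).
Vertex (11, -6); 4p = -42 so p = -21/2. Opens down.
Directrix is the horizontal line y = k − p = -6 − (-21/2) = 9/2.

y = 9/2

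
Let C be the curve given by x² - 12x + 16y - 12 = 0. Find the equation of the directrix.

Only x is squared. Complete the square in x: (x - 6)² = -16(y - 3).
Vertex (6, 3); 4p = -16 so p = -4. Opens down.
Directrix is the horizontal line y = k − p = 3 − (-4) = 7.

y = 7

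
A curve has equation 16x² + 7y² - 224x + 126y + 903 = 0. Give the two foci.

(7, -15) and (7, -3)

Group the x- and y-terms: 16(x² - 14x) + 7(y² + 18y) = -903
Complete the square: 16(x - 7)² + 7(y + 9)² = -903 + 784 + 567 = 448
Dividing both sides by 448: (x - 7)²/28 + (y + 9)²/64 = 1
Ellipse, center (7, -9), major axis vertical; a² = 64, b² = 28.
c² = a² - b² = 64 - 28 = 36, so c = 6.
Foci lie on the vertical axis through the center: (h, k ± c).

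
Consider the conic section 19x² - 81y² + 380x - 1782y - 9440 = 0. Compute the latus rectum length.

38/9

Collect terms: 19(x² + 20x) -81(y² + 22y) = 9440
19(x + 10)² -81(y + 11)² = 9440 + 1900 - 9801 = 1539
Dividing both sides by 1539: (x + 10)²/81 - (y + 11)²/19 = 1
Hyperbola, center (-10, -11), transverse axis horizontal; a² = 81, b² = 19.
Latus rectum length = 2b²/a = 2·19/9 = 38/9.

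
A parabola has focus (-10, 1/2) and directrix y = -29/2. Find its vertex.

(-10, -7)

The vertex is the midpoint between the focus and the directrix along the axis of symmetry.
Axis is vertical (directrix is horizontal). Vertex y-coordinate = (1/2 + (-29/2))/2 = -7; x-coordinate = -10.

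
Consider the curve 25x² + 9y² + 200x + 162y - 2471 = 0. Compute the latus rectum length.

Collect terms: 25(x² + 8x) + 9(y² + 18y) = 2471
Complete the square in x and y: 25(x + 4)² + 9(y + 9)² = 2471 + 400 + 729 = 3600
Dividing both sides by 3600: (x + 4)²/144 + (y + 9)²/400 = 1
Ellipse, center (-4, -9), major axis vertical; a² = 400, b² = 144.
Latus rectum length = 2b²/a = 2·144/20 = 72/5.

72/5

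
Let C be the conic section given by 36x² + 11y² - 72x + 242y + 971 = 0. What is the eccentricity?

e = 5/6

Group: 36(x² - 2x) + 11(y² + 22y) = -971
Completing the square gives 36(x - 1)² + 11(y + 11)² = -971 + 36 + 1331 = 396.
Divide by 396: (x - 1)²/11 + (y + 11)²/36 = 1
Ellipse, center (1, -11), major axis vertical; a² = 36, b² = 11.
c² = a² - b² = 25, so c = 5.
e = c/a = 5/6.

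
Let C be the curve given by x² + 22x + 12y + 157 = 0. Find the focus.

Only x is squared. Complete the square in x: (x + 11)² = -12(y + 3).
Vertex (-11, -3); 4p = -12 so p = -3. Opens down.
Focus is p units from the vertex along the axis: (h, k + p).

(-11, -6)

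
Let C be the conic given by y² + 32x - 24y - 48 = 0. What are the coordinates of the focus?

Only y is squared. Complete the square in y: (y - 12)² = -32(x - 6).
Vertex (6, 12); 4p = -32 so p = -8. Opens left.
Focus is p units from the vertex along the axis: (h + p, k).

(-2, 12)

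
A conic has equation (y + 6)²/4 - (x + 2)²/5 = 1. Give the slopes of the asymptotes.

Center (-2, -6). The positive term is the y-term, so the transverse axis is vertical; a² = 4, b² = 5.
For a vertical hyperbola the asymptotes have slope ±a/b.
Here that is ±2/√5 = ±2√5/5.

2√5/5 and -2√5/5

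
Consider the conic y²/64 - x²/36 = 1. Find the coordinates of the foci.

(0, -10) and (0, 10)

Center (0, 0). The positive term is the y-term, so the transverse axis is vertical; a² = 64, b² = 36.
c² = a² + b² = 64 + 36 = 100, so c = 10.
Foci lie on the vertical axis through the center: (h, k ± c).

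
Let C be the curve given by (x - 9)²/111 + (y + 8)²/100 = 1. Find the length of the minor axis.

Center (9, -8). The larger denominator 111 sits under the x-term, so the major axis is horizontal; a² = 111, b² = 100.
b² = 100 so b = 10; the minor axis has length 2b = 20.

20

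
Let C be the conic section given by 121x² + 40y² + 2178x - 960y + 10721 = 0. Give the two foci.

(-9, 3) and (-9, 21)

Collect terms: 121(x² + 18x) + 40(y² - 24y) = -10721
Complete the square in x and y: 121(x + 9)² + 40(y - 12)² = -10721 + 9801 + 5760 = 4840
Divide by 4840: (x + 9)²/40 + (y - 12)²/121 = 1
Ellipse, center (-9, 12), major axis vertical; a² = 121, b² = 40.
c² = a² - b² = 121 - 40 = 81, so c = 9.
Foci lie on the vertical axis through the center: (h, k ± c).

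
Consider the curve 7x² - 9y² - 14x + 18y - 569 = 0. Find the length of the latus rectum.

14

Rearranging, 7(x² - 2x) -9(y² - 2y) = 569.
7(x - 1)² -9(y - 1)² = 569 + 7 - 9 = 567
Divide by 567: (x - 1)²/81 - (y - 1)²/63 = 1
Hyperbola, center (1, 1), transverse axis horizontal; a² = 81, b² = 63.
Latus rectum length = 2b²/a = 2·63/9 = 14.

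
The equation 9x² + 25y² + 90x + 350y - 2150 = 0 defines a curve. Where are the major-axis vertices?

Group the x- and y-terms: 9(x² + 10x) + 25(y² + 14y) = 2150
9(x + 5)² + 25(y + 7)² = 2150 + 225 + 1225 = 3600
Dividing both sides by 3600: (x + 5)²/400 + (y + 7)²/144 = 1
Ellipse, center (-5, -7), major axis horizontal; a² = 400, b² = 144.
a = 20. Vertices at (h ± a, k).

(-25, -7) and (15, -7)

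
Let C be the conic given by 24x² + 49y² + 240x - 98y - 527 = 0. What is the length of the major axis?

14

Group: 24(x² + 10x) + 49(y² - 2y) = 527
Complete the square: 24(x + 5)² + 49(y - 1)² = 527 + 600 + 49 = 1176
Divide through by 1176 to get (x + 5)²/49 + (y - 1)²/24 = 1.
Ellipse, center (-5, 1), major axis horizontal; a² = 49, b² = 24.
a² = 49 so a = 7; the major axis has length 2a = 14.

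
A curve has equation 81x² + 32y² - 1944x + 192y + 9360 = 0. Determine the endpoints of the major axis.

81(x² - 24x) + 32(y² + 6y) = -9360
81(x - 12)² + 32(y + 3)² = -9360 + 11664 + 288 = 2592
Divide through by 2592 to get (x - 12)²/32 + (y + 3)²/81 = 1.
Ellipse, center (12, -3), major axis vertical; a² = 81, b² = 32.
a = 9. Vertices at (h, k ± a).

(12, -12) and (12, 6)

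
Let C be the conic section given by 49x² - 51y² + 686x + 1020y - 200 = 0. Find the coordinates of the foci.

Rearranging, 49(x² + 14x) -51(y² - 20y) = 200.
Completing the square gives 49(x + 7)² -51(y - 10)² = 200 + 2401 - 5100 = -2499.
Dividing both sides by -2499: (y - 10)²/49 - (x + 7)²/51 = 1
Hyperbola, center (-7, 10), transverse axis vertical; a² = 49, b² = 51.
c² = a² + b² = 49 + 51 = 100, so c = 10.
Foci lie on the vertical axis through the center: (h, k ± c).

(-7, 0) and (-7, 20)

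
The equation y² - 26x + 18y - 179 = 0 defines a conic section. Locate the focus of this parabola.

(-7/2, -9)

Only y is squared. Complete the square in y: (y + 9)² = 26(x + 10).
Vertex (-10, -9); 4p = 26 so p = 13/2. Opens right.
Focus is p units from the vertex along the axis: (h + p, k).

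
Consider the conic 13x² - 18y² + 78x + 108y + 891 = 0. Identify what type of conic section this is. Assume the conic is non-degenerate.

hyperbola

No xy term. Coefficients of x² and y² are A = 13, C = -18.
A and C have opposite signs ⇒ hyperbola.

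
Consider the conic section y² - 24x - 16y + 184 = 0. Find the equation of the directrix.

x = -1

Only y is squared. Complete the square in y: (y - 8)² = 24(x - 5).
Vertex (5, 8); 4p = 24 so p = 6. Opens right.
Directrix is the vertical line x = h − p = 5 − (6) = -1.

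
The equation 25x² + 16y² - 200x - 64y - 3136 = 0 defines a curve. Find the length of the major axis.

Collect terms: 25(x² - 8x) + 16(y² - 4y) = 3136
Complete the square: 25(x - 4)² + 16(y - 2)² = 3136 + 400 + 64 = 3600
Dividing both sides by 3600: (x - 4)²/144 + (y - 2)²/225 = 1
Ellipse, center (4, 2), major axis vertical; a² = 225, b² = 144.
a² = 225 so a = 15; the major axis has length 2a = 30.

30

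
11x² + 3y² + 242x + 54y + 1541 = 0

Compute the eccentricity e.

e = 2√22/11

Group: 11(x² + 22x) + 3(y² + 18y) = -1541
Complete the square in x and y: 11(x + 11)² + 3(y + 9)² = -1541 + 1331 + 243 = 33
Dividing both sides by 33: (x + 11)²/3 + (y + 9)²/11 = 1
Ellipse, center (-11, -9), major axis vertical; a² = 11, b² = 3.
c² = a² - b² = 8, so c = 2√2.
e = c/a = 2√2/√11 = 2√22/11.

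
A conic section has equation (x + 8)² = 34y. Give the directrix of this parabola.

Vertex (-8, 0); 4p = 34 so p = 17/2. Opens up.
Directrix is the horizontal line y = k − p = 0 − (17/2) = -17/2.

y = -17/2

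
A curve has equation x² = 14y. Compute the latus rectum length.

Vertex (0, 0); 4p = 14 so p = 7/2. Opens up.
Latus rectum length = |4p| = 14.

14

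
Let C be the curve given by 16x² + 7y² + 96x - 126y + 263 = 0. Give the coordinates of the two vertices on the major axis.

16(x² + 6x) + 7(y² - 18y) = -263
16(x + 3)² + 7(y - 9)² = -263 + 144 + 567 = 448
Divide through by 448 to get (x + 3)²/28 + (y - 9)²/64 = 1.
Ellipse, center (-3, 9), major axis vertical; a² = 64, b² = 28.
a = 8. Vertices at (h, k ± a).

(-3, 1) and (-3, 17)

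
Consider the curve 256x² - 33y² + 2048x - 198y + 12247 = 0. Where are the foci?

(-4, -20) and (-4, 14)

Collect terms: 256(x² + 8x) -33(y² + 6y) = -12247
Completing the square gives 256(x + 4)² -33(y + 3)² = -12247 + 4096 - 297 = -8448.
Divide through by -8448 to get (y + 3)²/256 - (x + 4)²/33 = 1.
Hyperbola, center (-4, -3), transverse axis vertical; a² = 256, b² = 33.
c² = a² + b² = 256 + 33 = 289, so c = 17.
Foci lie on the vertical axis through the center: (h, k ± c).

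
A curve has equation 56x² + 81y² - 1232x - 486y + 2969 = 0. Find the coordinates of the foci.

Group the x- and y-terms: 56(x² - 22x) + 81(y² - 6y) = -2969
Complete the square in x and y: 56(x - 11)² + 81(y - 3)² = -2969 + 6776 + 729 = 4536
Divide by 4536: (x - 11)²/81 + (y - 3)²/56 = 1
Ellipse, center (11, 3), major axis horizontal; a² = 81, b² = 56.
c² = a² - b² = 81 - 56 = 25, so c = 5.
Foci lie on the horizontal axis through the center: (h ± c, k).

(6, 3) and (16, 3)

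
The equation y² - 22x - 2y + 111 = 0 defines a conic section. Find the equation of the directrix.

Only y is squared. Complete the square in y: (y - 1)² = 22(x - 5).
Vertex (5, 1); 4p = 22 so p = 11/2. Opens right.
Directrix is the vertical line x = h − p = 5 − (11/2) = -1/2.

x = -1/2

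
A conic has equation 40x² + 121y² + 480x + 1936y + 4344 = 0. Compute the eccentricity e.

e = 9/11

Rearranging, 40(x² + 12x) + 121(y² + 16y) = -4344.
40(x + 6)² + 121(y + 8)² = -4344 + 1440 + 7744 = 4840
Dividing both sides by 4840: (x + 6)²/121 + (y + 8)²/40 = 1
Ellipse, center (-6, -8), major axis horizontal; a² = 121, b² = 40.
c² = a² - b² = 81, so c = 9.
e = c/a = 9/11.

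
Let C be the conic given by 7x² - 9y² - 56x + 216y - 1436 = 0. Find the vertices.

7(x² - 8x) -9(y² - 24y) = 1436
Completing the square gives 7(x - 4)² -9(y - 12)² = 1436 + 112 - 1296 = 252.
Divide through by 252 to get (x - 4)²/36 - (y - 12)²/28 = 1.
Hyperbola, center (4, 12), transverse axis horizontal; a² = 36, b² = 28.
a = 6. Vertices at (h ± a, k).

(-2, 12) and (10, 12)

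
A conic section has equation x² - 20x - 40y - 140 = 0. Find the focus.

(10, 4)

Only x is squared. Complete the square in x: (x - 10)² = 40(y + 6).
Vertex (10, -6); 4p = 40 so p = 10. Opens up.
Focus is p units from the vertex along the axis: (h, k + p).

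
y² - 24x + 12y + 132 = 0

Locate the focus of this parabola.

(10, -6)

Only y is squared. Complete the square in y: (y + 6)² = 24(x - 4).
Vertex (4, -6); 4p = 24 so p = 6. Opens right.
Focus is p units from the vertex along the axis: (h + p, k).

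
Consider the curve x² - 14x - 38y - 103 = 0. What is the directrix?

Only x is squared. Complete the square in x: (x - 7)² = 38(y + 4).
Vertex (7, -4); 4p = 38 so p = 19/2. Opens up.
Directrix is the horizontal line y = k − p = -4 − (19/2) = -27/2.

y = -27/2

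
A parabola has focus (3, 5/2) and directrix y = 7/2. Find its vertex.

(3, 3)

The vertex is the midpoint between the focus and the directrix along the axis of symmetry.
Axis is vertical (directrix is horizontal). Vertex y-coordinate = (5/2 + 7/2)/2 = 3; x-coordinate = 3.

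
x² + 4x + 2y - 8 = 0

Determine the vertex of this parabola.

(-2, 6)

Only x is squared. Complete the square in x: (x + 2)² = -2(y - 6).
Vertex (-2, 6); 4p = -2 so p = -1/2. Opens down.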